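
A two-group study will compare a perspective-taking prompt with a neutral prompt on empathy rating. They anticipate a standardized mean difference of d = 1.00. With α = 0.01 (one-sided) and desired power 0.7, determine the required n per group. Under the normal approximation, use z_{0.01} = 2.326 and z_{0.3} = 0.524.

n = 17 per group

For two independent groups with equal n: n = 2·((z_{α} + z_β) / d)².
z_{α} + z_β = 2.326 + 0.524 = 2.850.
n = 2 × (2.850 / 1.00)² = 2 × 2.850² = 2 × 8.12 = 16.2.
Round up to the next whole participant.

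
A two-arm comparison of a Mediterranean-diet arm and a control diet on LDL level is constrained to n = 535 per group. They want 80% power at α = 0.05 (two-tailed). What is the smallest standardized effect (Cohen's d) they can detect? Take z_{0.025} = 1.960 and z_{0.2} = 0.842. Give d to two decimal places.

For two independent groups of n = 535 each: d_min = (z_{α/2} + z_β)·√(2/n).
z-sum = 1.960 + 0.842 = 2.802.
d_min = 2.802 × √(2/535) = 2.802 × 0.0611 = 0.171.

d_min ≈ 0.17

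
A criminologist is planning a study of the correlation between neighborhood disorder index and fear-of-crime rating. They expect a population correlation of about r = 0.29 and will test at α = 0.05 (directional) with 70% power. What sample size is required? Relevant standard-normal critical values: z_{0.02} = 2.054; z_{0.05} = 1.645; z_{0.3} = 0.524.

n = 56

Fisher's z: C = ½·ln((1+r)/(1−r)) = ½·ln(1.8169) = 0.2986.
n = ((z_{α} + z_β)/C)² + 3.
(1.645 + 0.524) / 0.2986 = 2.169 / 0.2986 = 7.264.
n = 7.264² + 3 = 52.76 + 3 = 55.8.
Round up.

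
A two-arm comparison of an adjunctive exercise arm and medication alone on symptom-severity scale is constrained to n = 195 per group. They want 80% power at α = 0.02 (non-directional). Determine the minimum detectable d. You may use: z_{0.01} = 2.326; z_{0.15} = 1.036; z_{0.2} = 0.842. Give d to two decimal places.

d_min ≈ 0.32

For two independent groups of n = 195 each: d_min = (z_{α/2} + z_β)·√(2/n).
z-sum = 2.326 + 0.842 = 3.168.
d_min = 3.168 × √(2/195) = 3.168 × 0.1013 = 0.321.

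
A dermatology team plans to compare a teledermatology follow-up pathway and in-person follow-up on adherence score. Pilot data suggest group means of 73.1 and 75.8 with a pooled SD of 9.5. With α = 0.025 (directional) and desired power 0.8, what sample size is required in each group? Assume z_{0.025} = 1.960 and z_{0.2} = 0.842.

Cohen's d = |M₁ − M₂| / SD_pooled = |73.1 − 75.8| / 9.5 = 2.7 / 9.5 = 0.284.
For two independent groups with equal n: n = 2·((z_{α} + z_β) / d)².
z_{α} + z_β = 1.960 + 0.842 = 2.802.
n = 2 × (2.802 / 0.284)² = 2 × 9.866² = 2 × 97.34 = 194.7.
Round up to the next whole participant.

n = 195 per group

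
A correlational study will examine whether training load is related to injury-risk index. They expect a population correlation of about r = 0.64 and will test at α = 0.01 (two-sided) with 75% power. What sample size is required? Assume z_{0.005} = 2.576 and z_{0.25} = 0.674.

n = 22

Fisher's z: C = ½·ln((1+r)/(1−r)) = ½·ln(4.5556) = 0.7582.
n = ((z_{α/2} + z_β)/C)² + 3.
(2.576 + 0.674) / 0.7582 = 3.250 / 0.7582 = 4.286.
n = 4.286² + 3 = 18.37 + 3 = 21.4.
Round up.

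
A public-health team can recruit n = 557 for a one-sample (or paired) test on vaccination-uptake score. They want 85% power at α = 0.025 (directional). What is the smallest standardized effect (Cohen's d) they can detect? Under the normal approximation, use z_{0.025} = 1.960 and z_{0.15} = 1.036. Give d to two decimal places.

For a single sample (or paired design) of n = 557: d_min = (z_{α} + z_β)/√n.
z-sum = 1.960 + 1.036 = 2.996.
d_min = 2.996 / √557 = 2.996 / 23.601 = 0.127.

d_min ≈ 0.13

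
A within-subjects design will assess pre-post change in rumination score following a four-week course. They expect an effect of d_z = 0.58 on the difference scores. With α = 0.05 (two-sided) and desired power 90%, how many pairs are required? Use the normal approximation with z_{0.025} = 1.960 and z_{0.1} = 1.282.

n = 32 pairs

For a paired (one-sample on differences) test: n = ((z_{α/2} + z_β) / d)².
z_{α/2} + z_β = 1.960 + 1.282 = 3.242.
n = (3.242 / 0.58)² = 5.590² = 31.24.
Round up.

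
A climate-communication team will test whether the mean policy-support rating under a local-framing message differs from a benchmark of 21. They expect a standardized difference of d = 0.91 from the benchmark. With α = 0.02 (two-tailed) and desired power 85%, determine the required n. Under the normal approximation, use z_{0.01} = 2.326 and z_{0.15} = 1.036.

For a one-sample test: n = ((z_{α/2} + z_β) / d)².
z_{α/2} + z_β = 2.326 + 1.036 = 3.362.
n = (3.362 / 0.91)² = 3.695² = 13.65.
Round up.

n = 14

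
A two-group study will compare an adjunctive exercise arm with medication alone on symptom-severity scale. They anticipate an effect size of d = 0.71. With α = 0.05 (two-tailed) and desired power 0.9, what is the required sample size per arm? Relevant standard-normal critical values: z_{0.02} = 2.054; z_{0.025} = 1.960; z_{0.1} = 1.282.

n = 42 per group

For two independent groups with equal n: n = 2·((z_{α/2} + z_β) / d)².
z_{α/2} + z_β = 1.960 + 1.282 = 3.242.
n = 2 × (3.242 / 0.71)² = 2 × 4.566² = 2 × 20.85 = 41.7.
Round up to the next whole participant.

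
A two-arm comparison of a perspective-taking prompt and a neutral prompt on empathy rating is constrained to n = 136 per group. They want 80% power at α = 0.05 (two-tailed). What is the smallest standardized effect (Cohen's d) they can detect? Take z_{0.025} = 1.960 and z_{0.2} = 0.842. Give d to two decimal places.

For two independent groups of n = 136 each: d_min = (z_{α/2} + z_β)·√(2/n).
z-sum = 1.960 + 0.842 = 2.802.
d_min = 2.802 × √(2/136) = 2.802 × 0.1213 = 0.340.

d_min ≈ 0.34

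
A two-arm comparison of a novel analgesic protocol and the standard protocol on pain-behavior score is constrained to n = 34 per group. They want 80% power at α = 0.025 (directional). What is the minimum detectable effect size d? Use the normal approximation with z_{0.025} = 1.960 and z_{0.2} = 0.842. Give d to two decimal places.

d_min ≈ 0.68

For two independent groups of n = 34 each: d_min = (z_{α} + z_β)·√(2/n).
z-sum = 1.960 + 0.842 = 2.802.
d_min = 2.802 × √(2/34) = 2.802 × 0.2425 = 0.680.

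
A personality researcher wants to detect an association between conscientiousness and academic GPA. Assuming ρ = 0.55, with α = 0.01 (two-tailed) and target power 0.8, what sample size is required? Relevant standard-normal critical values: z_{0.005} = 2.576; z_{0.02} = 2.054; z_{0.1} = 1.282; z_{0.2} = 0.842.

Fisher's z: C = ½·ln((1+r)/(1−r)) = ½·ln(3.4444) = 0.6184.
n = ((z_{α/2} + z_β)/C)² + 3.
(2.576 + 0.842) / 0.6184 = 3.418 / 0.6184 = 5.527.
n = 5.527² + 3 = 30.55 + 3 = 33.5.
Round up.

n = 34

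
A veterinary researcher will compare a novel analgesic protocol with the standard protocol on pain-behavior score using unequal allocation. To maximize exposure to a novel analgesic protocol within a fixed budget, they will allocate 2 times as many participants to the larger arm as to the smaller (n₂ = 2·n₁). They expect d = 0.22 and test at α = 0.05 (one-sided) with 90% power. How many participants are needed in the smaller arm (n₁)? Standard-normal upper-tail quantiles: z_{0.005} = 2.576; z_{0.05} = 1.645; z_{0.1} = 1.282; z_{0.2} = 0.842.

n₁ = 266

With allocation ratio k = n₂/n₁ = 2, Var(x̄₁−x̄₂) = σ²(1/n₁ + 1/(k·n₁)) = σ²·(k+1)/(k·n₁).
So n₁ = (1 + 1/k)·((z_{α} + z_β)/d)² = 1.500 × (2.927/0.22)².
n₁ = 1.500 × 177.01 = 265.5.
Round up: n₁ = 266, giving n₂ = 2 × 266 = 532.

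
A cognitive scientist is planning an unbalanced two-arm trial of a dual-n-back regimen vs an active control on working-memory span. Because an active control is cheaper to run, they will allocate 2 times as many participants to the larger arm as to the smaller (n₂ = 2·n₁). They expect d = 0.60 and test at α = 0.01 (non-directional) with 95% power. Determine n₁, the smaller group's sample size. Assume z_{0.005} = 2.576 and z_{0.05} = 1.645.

n₁ = 75

With allocation ratio k = n₂/n₁ = 2, Var(x̄₁−x̄₂) = σ²(1/n₁ + 1/(k·n₁)) = σ²·(k+1)/(k·n₁).
So n₁ = (1 + 1/k)·((z_{α/2} + z_β)/d)² = 1.500 × (4.221/0.60)².
n₁ = 1.500 × 49.49 = 74.2.
Round up: n₁ = 75, giving n₂ = 2 × 75 = 150.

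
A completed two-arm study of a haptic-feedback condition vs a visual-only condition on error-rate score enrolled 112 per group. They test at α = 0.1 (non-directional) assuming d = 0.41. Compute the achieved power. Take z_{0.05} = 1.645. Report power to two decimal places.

For two equal groups, power = Φ(d·√(n/2) − z_{α/2}).
d·√(n/2) = 0.41 × √(112/2) = 0.41 × 7.483 = 3.068.
z_β = 3.068 − 1.645 = 1.423.
Power = Φ(1.423) = 0.923.

power ≈ 0.92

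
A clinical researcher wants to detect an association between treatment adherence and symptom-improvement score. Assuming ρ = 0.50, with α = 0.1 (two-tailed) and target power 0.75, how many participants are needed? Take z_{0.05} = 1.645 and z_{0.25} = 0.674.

Fisher's z: C = ½·ln((1+r)/(1−r)) = ½·ln(3.0000) = 0.5493.
n = ((z_{α/2} + z_β)/C)² + 3.
(1.645 + 0.674) / 0.5493 = 2.319 / 0.5493 = 4.222.
n = 4.222² + 3 = 17.82 + 3 = 20.8.
Round up.

n = 21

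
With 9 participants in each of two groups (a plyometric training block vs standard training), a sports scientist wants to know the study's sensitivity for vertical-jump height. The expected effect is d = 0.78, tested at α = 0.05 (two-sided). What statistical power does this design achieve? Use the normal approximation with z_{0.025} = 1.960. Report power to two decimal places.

For two equal groups, power = Φ(d·√(n/2) − z_{α/2}).
d·√(n/2) = 0.78 × √(9/2) = 0.78 × 2.121 = 1.655.
z_β = 1.655 − 1.960 = -0.305.
Power = Φ(-0.305) = 0.380.

power ≈ 0.38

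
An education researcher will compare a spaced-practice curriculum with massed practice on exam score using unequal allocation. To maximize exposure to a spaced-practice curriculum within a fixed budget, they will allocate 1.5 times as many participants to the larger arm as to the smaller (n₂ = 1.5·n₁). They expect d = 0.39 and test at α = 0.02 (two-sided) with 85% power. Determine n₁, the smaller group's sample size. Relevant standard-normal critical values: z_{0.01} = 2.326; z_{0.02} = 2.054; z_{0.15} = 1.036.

n₁ = 124

With allocation ratio k = n₂/n₁ = 1.5, Var(x̄₁−x̄₂) = σ²(1/n₁ + 1/(k·n₁)) = σ²·(k+1)/(k·n₁).
So n₁ = (1 + 1/k)·((z_{α/2} + z_β)/d)² = 1.667 × (3.362/0.39)².
n₁ = 1.667 × 74.31 = 123.9.
Round up: n₁ = 124, giving n₂ = 1.5 × 124 = 186.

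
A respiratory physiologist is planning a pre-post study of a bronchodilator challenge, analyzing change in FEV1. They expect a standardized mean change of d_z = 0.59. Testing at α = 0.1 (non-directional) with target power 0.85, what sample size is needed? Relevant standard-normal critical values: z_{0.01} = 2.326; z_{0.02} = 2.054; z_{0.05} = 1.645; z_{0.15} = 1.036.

For a paired (one-sample on differences) test: n = ((z_{α/2} + z_β) / d)².
z_{α/2} + z_β = 1.645 + 1.036 = 2.681.
n = (2.681 / 0.59)² = 4.544² = 20.65.
Round up.

n = 21 pairs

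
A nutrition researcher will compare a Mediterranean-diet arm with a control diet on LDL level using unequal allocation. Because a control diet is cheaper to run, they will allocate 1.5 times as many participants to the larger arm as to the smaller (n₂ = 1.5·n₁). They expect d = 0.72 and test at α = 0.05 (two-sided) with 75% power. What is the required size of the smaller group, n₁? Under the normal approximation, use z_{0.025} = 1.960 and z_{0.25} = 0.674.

n₁ = 23

With allocation ratio k = n₂/n₁ = 1.5, Var(x̄₁−x̄₂) = σ²(1/n₁ + 1/(k·n₁)) = σ²·(k+1)/(k·n₁).
So n₁ = (1 + 1/k)·((z_{α/2} + z_β)/d)² = 1.667 × (2.634/0.72)².
n₁ = 1.667 × 13.38 = 22.3.
Round up: n₁ = 23, giving n₂ = ⌈1.5 × 23⌉ = ⌈34.5⌉ = 35.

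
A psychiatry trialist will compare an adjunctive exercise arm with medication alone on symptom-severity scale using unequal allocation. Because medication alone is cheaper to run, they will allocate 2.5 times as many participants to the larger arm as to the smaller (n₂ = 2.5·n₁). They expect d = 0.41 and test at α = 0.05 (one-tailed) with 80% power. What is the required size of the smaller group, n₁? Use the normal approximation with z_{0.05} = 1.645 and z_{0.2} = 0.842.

With allocation ratio k = n₂/n₁ = 2.5, Var(x̄₁−x̄₂) = σ²(1/n₁ + 1/(k·n₁)) = σ²·(k+1)/(k·n₁).
So n₁ = (1 + 1/k)·((z_{α} + z_β)/d)² = 1.400 × (2.487/0.41)².
n₁ = 1.400 × 36.79 = 51.5.
Round up: n₁ = 52, giving n₂ = 2.5 × 52 = 130.

n₁ = 52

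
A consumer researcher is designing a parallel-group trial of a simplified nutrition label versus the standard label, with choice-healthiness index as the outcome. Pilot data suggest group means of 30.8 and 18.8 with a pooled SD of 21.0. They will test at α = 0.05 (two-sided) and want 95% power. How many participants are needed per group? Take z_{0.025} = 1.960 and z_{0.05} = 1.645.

Cohen's d = |M₁ − M₂| / SD_pooled = |30.8 − 18.8| / 21.0 = 12.0 / 21.0 = 0.571.
For two independent groups with equal n: n = 2·((z_{α/2} + z_β) / d)².
z_{α/2} + z_β = 1.960 + 1.645 = 3.605.
n = 2 × (3.605 / 0.571)² = 2 × 6.313² = 2 × 39.86 = 79.7.
Round up to the next whole participant.

n = 80 per group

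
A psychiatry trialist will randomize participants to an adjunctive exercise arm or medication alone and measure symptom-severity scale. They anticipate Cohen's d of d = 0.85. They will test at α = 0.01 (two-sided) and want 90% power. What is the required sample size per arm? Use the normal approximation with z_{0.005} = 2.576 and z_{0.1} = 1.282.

For two independent groups with equal n: n = 2·((z_{α/2} + z_β) / d)².
z_{α/2} + z_β = 2.576 + 1.282 = 3.858.
n = 2 × (3.858 / 0.85)² = 2 × 4.539² = 2 × 20.60 = 41.2.
Round up to the next whole participant.

n = 42 per group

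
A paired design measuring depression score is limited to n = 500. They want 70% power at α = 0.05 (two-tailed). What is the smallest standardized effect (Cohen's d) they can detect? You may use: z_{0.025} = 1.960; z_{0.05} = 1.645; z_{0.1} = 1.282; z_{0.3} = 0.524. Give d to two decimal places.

For a single sample (or paired design) of n = 500: d_min = (z_{α/2} + z_β)/√n.
z-sum = 1.960 + 0.524 = 2.484.
d_min = 2.484 / √500 = 2.484 / 22.361 = 0.111.

d_min ≈ 0.11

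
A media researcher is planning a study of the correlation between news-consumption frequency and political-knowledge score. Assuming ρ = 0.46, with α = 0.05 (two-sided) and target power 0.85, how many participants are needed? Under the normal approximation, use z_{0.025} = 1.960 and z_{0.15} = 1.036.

n = 40

Fisher's z: C = ½·ln((1+r)/(1−r)) = ½·ln(2.7037) = 0.4973.
n = ((z_{α/2} + z_β)/C)² + 3.
(1.960 + 1.036) / 0.4973 = 2.996 / 0.4973 = 6.025.
n = 6.025² + 3 = 36.29 + 3 = 39.3.
Round up.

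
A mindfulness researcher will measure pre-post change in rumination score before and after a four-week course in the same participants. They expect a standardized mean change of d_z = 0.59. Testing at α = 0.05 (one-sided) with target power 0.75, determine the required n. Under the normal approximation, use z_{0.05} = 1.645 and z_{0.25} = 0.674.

For a paired (one-sample on differences) test: n = ((z_{α} + z_β) / d)².
z_{α} + z_β = 1.645 + 0.674 = 2.319.
n = (2.319 / 0.59)² = 3.931² = 15.45.
Round up.

n = 16 pairs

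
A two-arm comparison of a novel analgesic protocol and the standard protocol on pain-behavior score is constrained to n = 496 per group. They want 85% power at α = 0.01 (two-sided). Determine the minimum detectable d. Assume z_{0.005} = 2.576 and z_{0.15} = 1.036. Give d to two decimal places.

For two independent groups of n = 496 each: d_min = (z_{α/2} + z_β)·√(2/n).
z-sum = 2.576 + 1.036 = 3.612.
d_min = 3.612 × √(2/496) = 3.612 × 0.0635 = 0.229.

d_min ≈ 0.23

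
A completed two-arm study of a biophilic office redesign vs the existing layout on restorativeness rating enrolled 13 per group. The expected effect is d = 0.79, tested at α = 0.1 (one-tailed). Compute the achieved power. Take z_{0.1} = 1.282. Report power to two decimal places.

For two equal groups, power = Φ(d·√(n/2) − z_{α}).
d·√(n/2) = 0.79 × √(13/2) = 0.79 × 2.550 = 2.014.
z_β = 2.014 − 1.282 = 0.732.
Power = Φ(0.732) = 0.768.

power ≈ 0.77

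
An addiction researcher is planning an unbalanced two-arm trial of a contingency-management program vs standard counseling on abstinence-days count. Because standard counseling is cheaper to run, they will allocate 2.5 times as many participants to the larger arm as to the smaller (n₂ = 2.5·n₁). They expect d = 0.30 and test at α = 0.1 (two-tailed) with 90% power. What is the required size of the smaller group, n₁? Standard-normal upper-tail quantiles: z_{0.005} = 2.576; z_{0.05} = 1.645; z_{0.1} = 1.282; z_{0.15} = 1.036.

n₁ = 134

With allocation ratio k = n₂/n₁ = 2.5, Var(x̄₁−x̄₂) = σ²(1/n₁ + 1/(k·n₁)) = σ²·(k+1)/(k·n₁).
So n₁ = (1 + 1/k)·((z_{α/2} + z_β)/d)² = 1.400 × (2.927/0.30)².
n₁ = 1.400 × 95.19 = 133.3.
Round up: n₁ = 134, giving n₂ = 2.5 × 134 = 335.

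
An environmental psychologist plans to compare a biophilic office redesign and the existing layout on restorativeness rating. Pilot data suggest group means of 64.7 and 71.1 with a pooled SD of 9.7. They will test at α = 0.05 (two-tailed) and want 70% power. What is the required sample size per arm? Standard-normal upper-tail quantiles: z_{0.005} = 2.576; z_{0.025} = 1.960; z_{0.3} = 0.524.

Cohen's d = |M₁ − M₂| / SD_pooled = |64.7 − 71.1| / 9.7 = 6.4 / 9.7 = 0.660.
For two independent groups with equal n: n = 2·((z_{α/2} + z_β) / d)².
z_{α/2} + z_β = 1.960 + 0.524 = 2.484.
n = 2 × (2.484 / 0.660)² = 2 × 3.764² = 2 × 14.16 = 28.3.
Round up to the next whole participant.

n = 29 per group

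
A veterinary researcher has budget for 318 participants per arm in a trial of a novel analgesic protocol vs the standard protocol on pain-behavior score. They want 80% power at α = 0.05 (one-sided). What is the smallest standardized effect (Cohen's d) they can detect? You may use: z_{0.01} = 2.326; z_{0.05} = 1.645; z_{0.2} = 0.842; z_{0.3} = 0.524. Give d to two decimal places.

d_min ≈ 0.20

For two independent groups of n = 318 each: d_min = (z_{α} + z_β)·√(2/n).
z-sum = 1.645 + 0.842 = 2.487.
d_min = 2.487 × √(2/318) = 2.487 × 0.0793 = 0.197.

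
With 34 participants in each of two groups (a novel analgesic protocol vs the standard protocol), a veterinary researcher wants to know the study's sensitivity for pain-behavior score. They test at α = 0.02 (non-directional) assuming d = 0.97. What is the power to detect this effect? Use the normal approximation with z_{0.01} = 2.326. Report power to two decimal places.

power ≈ 0.95

For two equal groups, power = Φ(d·√(n/2) − z_{α/2}).
d·√(n/2) = 0.97 × √(34/2) = 0.97 × 4.123 = 3.999.
z_β = 3.999 − 2.326 = 1.673.
Power = Φ(1.673) = 0.953.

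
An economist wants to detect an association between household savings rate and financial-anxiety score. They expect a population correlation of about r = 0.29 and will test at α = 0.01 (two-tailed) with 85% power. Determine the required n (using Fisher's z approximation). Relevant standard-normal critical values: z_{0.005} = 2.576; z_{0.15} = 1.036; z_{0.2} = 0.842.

Fisher's z: C = ½·ln((1+r)/(1−r)) = ½·ln(1.8169) = 0.2986.
n = ((z_{α/2} + z_β)/C)² + 3.
(2.576 + 1.036) / 0.2986 = 3.612 / 0.2986 = 12.096.
n = 12.096² + 3 = 146.32 + 3 = 149.3.
Round up.

n = 150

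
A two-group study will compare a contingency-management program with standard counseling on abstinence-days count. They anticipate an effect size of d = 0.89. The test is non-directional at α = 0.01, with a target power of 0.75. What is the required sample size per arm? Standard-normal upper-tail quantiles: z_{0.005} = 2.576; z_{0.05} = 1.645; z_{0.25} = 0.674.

n = 27 per group

For two independent groups with equal n: n = 2·((z_{α/2} + z_β) / d)².
z_{α/2} + z_β = 2.576 + 0.674 = 3.250.
n = 2 × (3.250 / 0.89)² = 2 × 3.652² = 2 × 13.33 = 26.7.
Round up to the next whole participant.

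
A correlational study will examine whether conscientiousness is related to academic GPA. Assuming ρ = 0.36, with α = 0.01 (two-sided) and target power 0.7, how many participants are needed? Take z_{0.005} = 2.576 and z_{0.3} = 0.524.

n = 71

Fisher's z: C = ½·ln((1+r)/(1−r)) = ½·ln(2.1250) = 0.3769.
n = ((z_{α/2} + z_β)/C)² + 3.
(2.576 + 0.524) / 0.3769 = 3.100 / 0.3769 = 8.225.
n = 8.225² + 3 = 67.65 + 3 = 70.7.
Round up.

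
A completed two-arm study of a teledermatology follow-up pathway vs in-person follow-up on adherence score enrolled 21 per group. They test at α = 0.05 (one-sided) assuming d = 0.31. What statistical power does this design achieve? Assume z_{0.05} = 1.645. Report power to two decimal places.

For two equal groups, power = Φ(d·√(n/2) − z_{α}).
d·√(n/2) = 0.31 × √(21/2) = 0.31 × 3.240 = 1.005.
z_β = 1.005 − 1.645 = -0.640.
Power = Φ(-0.640) = 0.261.

power ≈ 0.26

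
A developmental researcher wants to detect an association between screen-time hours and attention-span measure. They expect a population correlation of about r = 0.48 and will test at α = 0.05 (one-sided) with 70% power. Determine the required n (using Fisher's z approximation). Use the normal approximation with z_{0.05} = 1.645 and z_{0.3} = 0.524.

Fisher's z: C = ½·ln((1+r)/(1−r)) = ½·ln(2.8462) = 0.5230.
n = ((z_{α} + z_β)/C)² + 3.
(1.645 + 0.524) / 0.5230 = 2.169 / 0.5230 = 4.147.
n = 4.147² + 3 = 17.20 + 3 = 20.2.
Round up.

n = 21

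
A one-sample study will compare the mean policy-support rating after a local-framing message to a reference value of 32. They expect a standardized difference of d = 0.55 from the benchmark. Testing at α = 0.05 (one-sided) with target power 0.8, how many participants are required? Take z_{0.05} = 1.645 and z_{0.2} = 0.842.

n = 21

For a one-sample test: n = ((z_{α} + z_β) / d)².
z_{α} + z_β = 1.645 + 0.842 = 2.487.
n = (2.487 / 0.55)² = 4.522² = 20.45.
Round up.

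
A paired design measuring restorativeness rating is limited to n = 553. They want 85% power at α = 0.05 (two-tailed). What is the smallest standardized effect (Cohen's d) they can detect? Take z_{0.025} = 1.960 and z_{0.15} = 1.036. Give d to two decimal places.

d_min ≈ 0.13

For a single sample (or paired design) of n = 553: d_min = (z_{α/2} + z_β)/√n.
z-sum = 1.960 + 1.036 = 2.996.
d_min = 2.996 / √553 = 2.996 / 23.516 = 0.127.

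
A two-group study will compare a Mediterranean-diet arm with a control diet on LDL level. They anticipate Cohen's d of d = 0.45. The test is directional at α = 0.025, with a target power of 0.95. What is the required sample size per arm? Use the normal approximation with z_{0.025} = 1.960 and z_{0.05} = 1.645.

For two independent groups with equal n: n = 2·((z_{α} + z_β) / d)².
z_{α} + z_β = 1.960 + 1.645 = 3.605.
n = 2 × (3.605 / 0.45)² = 2 × 8.011² = 2 × 64.18 = 128.4.
Round up to the next whole participant.

n = 129 per group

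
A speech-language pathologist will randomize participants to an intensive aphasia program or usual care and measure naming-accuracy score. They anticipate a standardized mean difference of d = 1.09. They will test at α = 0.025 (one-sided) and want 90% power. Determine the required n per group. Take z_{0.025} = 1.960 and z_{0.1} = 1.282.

For two independent groups with equal n: n = 2·((z_{α} + z_β) / d)².
z_{α} + z_β = 1.960 + 1.282 = 3.242.
n = 2 × (3.242 / 1.09)² = 2 × 2.974² = 2 × 8.85 = 17.7.
Round up to the next whole participant.

n = 18 per group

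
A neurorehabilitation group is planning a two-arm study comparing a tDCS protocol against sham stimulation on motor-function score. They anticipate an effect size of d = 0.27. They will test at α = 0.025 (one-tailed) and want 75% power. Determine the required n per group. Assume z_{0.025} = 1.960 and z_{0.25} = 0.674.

For two independent groups with equal n: n = 2·((z_{α} + z_β) / d)².
z_{α} + z_β = 1.960 + 0.674 = 2.634.
n = 2 × (2.634 / 0.27)² = 2 × 9.756² = 2 × 95.17 = 190.3.
Round up to the next whole participant.

n = 191 per group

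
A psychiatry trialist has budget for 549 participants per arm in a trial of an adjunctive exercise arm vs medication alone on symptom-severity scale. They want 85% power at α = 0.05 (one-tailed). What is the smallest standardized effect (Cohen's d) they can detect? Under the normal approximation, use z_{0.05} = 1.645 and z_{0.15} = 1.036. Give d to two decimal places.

d_min ≈ 0.16

For two independent groups of n = 549 each: d_min = (z_{α} + z_β)·√(2/n).
z-sum = 1.645 + 1.036 = 2.681.
d_min = 2.681 × √(2/549) = 2.681 × 0.0604 = 0.162.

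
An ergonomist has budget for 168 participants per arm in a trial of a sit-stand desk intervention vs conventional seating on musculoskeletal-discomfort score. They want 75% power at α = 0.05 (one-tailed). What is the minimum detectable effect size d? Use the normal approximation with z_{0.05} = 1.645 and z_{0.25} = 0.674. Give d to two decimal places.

d_min ≈ 0.25

For two independent groups of n = 168 each: d_min = (z_{α} + z_β)·√(2/n).
z-sum = 1.645 + 0.674 = 2.319.
d_min = 2.319 × √(2/168) = 2.319 × 0.1091 = 0.253.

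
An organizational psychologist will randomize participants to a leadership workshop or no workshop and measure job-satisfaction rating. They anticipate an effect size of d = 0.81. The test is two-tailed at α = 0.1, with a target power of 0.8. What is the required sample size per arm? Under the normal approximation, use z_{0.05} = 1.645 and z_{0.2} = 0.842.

For two independent groups with equal n: n = 2·((z_{α/2} + z_β) / d)².
z_{α/2} + z_β = 1.645 + 0.842 = 2.487.
n = 2 × (2.487 / 0.81)² = 2 × 3.070² = 2 × 9.43 = 18.9.
Round up to the next whole participant.

n = 19 per group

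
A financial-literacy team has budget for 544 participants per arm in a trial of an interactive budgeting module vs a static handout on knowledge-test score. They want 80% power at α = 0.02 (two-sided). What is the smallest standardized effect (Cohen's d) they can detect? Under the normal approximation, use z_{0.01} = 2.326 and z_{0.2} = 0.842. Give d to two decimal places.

For two independent groups of n = 544 each: d_min = (z_{α/2} + z_β)·√(2/n).
z-sum = 2.326 + 0.842 = 3.168.
d_min = 3.168 × √(2/544) = 3.168 × 0.0606 = 0.192.

d_min ≈ 0.19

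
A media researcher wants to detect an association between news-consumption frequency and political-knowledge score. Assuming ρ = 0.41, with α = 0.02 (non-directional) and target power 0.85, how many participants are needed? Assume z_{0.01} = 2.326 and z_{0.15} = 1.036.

n = 63

Fisher's z: C = ½·ln((1+r)/(1−r)) = ½·ln(2.3898) = 0.4356.
n = ((z_{α/2} + z_β)/C)² + 3.
(2.326 + 1.036) / 0.4356 = 3.362 / 0.4356 = 7.718.
n = 7.718² + 3 = 59.57 + 3 = 62.6.
Round up.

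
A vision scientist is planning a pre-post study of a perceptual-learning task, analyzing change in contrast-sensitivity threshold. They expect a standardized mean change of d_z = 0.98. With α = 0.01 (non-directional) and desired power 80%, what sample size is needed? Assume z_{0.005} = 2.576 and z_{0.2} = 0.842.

n = 13 pairs

For a paired (one-sample on differences) test: n = ((z_{α/2} + z_β) / d)².
z_{α/2} + z_β = 2.576 + 0.842 = 3.418.
n = (3.418 / 0.98)² = 3.488² = 12.16.
Round up.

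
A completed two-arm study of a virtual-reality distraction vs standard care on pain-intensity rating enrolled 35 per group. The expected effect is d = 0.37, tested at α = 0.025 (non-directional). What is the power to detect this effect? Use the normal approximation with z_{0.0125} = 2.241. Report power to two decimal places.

power ≈ 0.24

For two equal groups, power = Φ(d·√(n/2) − z_{α/2}).
d·√(n/2) = 0.37 × √(35/2) = 0.37 × 4.183 = 1.548.
z_β = 1.548 − 2.241 = -0.693.
Power = Φ(-0.693) = 0.244.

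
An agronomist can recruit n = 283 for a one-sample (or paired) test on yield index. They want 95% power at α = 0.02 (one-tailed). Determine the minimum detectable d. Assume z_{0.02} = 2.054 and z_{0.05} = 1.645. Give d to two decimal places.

For a single sample (or paired design) of n = 283: d_min = (z_{α} + z_β)/√n.
z-sum = 2.054 + 1.645 = 3.699.
d_min = 3.699 / √283 = 3.699 / 16.823 = 0.220.

d_min ≈ 0.22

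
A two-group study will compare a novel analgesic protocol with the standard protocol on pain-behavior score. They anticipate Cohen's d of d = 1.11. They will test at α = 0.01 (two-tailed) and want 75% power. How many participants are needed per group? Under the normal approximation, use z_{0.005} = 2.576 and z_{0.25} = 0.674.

For two independent groups with equal n: n = 2·((z_{α/2} + z_β) / d)².
z_{α/2} + z_β = 2.576 + 0.674 = 3.250.
n = 2 × (3.250 / 1.11)² = 2 × 2.928² = 2 × 8.57 = 17.1.
Round up to the next whole participant.

n = 18 per group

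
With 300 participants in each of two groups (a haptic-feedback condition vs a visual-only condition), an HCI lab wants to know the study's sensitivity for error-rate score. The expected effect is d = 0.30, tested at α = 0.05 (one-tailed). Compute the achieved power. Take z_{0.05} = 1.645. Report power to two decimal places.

For two equal groups, power = Φ(d·√(n/2) − z_{α}).
d·√(n/2) = 0.30 × √(300/2) = 0.30 × 12.247 = 3.674.
z_β = 3.674 − 1.645 = 2.029.
Power = Φ(2.029) = 0.979.

power ≈ 0.98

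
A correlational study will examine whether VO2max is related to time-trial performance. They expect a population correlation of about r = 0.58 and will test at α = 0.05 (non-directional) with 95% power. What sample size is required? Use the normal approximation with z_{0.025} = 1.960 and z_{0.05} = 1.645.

Fisher's z: C = ½·ln((1+r)/(1−r)) = ½·ln(3.7619) = 0.6625.
n = ((z_{α/2} + z_β)/C)² + 3.
(1.960 + 1.645) / 0.6625 = 3.605 / 0.6625 = 5.442.
n = 5.442² + 3 = 29.61 + 3 = 32.6.
Round up.

n = 33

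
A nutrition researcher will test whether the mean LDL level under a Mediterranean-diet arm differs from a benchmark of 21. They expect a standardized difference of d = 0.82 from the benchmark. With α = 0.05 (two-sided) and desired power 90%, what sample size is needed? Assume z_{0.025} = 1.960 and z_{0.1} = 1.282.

For a one-sample test: n = ((z_{α/2} + z_β) / d)².
z_{α/2} + z_β = 1.960 + 1.282 = 3.242.
n = (3.242 / 0.82)² = 3.954² = 15.63.
Round up.

n = 16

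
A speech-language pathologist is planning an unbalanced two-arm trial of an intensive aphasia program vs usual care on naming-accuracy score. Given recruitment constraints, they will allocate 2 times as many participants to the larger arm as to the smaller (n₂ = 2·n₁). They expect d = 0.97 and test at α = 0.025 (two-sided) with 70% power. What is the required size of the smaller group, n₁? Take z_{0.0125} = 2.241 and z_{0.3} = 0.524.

n₁ = 13

With allocation ratio k = n₂/n₁ = 2, Var(x̄₁−x̄₂) = σ²(1/n₁ + 1/(k·n₁)) = σ²·(k+1)/(k·n₁).
So n₁ = (1 + 1/k)·((z_{α/2} + z_β)/d)² = 1.500 × (2.765/0.97)².
n₁ = 1.500 × 8.13 = 12.2.
Round up: n₁ = 13, giving n₂ = 2 × 13 = 26.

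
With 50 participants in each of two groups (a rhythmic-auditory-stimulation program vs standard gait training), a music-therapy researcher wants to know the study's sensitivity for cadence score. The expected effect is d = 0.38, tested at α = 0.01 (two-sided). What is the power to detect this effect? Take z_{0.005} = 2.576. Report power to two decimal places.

For two equal groups, power = Φ(d·√(n/2) − z_{α/2}).
d·√(n/2) = 0.38 × √(50/2) = 0.38 × 5.000 = 1.900.
z_β = 1.900 − 2.576 = -0.676.
Power = Φ(-0.676) = 0.250.

power ≈ 0.25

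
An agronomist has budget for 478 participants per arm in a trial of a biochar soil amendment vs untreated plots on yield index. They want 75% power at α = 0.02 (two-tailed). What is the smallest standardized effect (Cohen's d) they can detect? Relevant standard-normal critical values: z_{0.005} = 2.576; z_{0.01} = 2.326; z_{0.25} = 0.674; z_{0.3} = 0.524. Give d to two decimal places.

d_min ≈ 0.19

For two independent groups of n = 478 each: d_min = (z_{α/2} + z_β)·√(2/n).
z-sum = 2.326 + 0.674 = 3.000.
d_min = 3.000 × √(2/478) = 3.000 × 0.0647 = 0.194.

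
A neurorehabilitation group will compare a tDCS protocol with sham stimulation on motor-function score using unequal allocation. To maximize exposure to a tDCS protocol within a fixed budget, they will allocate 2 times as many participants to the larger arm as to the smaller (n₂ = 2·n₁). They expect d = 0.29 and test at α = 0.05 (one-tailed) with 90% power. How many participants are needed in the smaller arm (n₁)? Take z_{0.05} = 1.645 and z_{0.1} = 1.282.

With allocation ratio k = n₂/n₁ = 2, Var(x̄₁−x̄₂) = σ²(1/n₁ + 1/(k·n₁)) = σ²·(k+1)/(k·n₁).
So n₁ = (1 + 1/k)·((z_{α} + z_β)/d)² = 1.500 × (2.927/0.29)².
n₁ = 1.500 × 101.87 = 152.8.
Round up: n₁ = 153, giving n₂ = 2 × 153 = 306.

n₁ = 153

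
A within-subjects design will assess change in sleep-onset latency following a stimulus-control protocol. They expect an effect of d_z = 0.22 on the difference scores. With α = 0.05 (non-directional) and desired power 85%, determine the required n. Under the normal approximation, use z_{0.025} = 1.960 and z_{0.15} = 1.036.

For a paired (one-sample on differences) test: n = ((z_{α/2} + z_β) / d)².
z_{α/2} + z_β = 1.960 + 1.036 = 2.996.
n = (2.996 / 0.22)² = 13.618² = 185.45.
Round up.

n = 186 pairs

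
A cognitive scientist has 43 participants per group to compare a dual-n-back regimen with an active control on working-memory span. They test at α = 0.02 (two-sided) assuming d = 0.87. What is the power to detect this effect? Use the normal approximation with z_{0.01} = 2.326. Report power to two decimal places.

power ≈ 0.96

For two equal groups, power = Φ(d·√(n/2) − z_{α/2}).
d·√(n/2) = 0.87 × √(43/2) = 0.87 × 4.637 = 4.034.
z_β = 4.034 − 2.326 = 1.708.
Power = Φ(1.708) = 0.956.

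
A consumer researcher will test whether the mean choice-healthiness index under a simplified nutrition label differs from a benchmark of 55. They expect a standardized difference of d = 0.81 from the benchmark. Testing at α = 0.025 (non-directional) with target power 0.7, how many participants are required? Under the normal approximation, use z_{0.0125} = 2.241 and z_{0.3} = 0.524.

For a one-sample test: n = ((z_{α/2} + z_β) / d)².
z_{α/2} + z_β = 2.241 + 0.524 = 2.765.
n = (2.765 / 0.81)² = 3.414² = 11.65.
Round up.

n = 12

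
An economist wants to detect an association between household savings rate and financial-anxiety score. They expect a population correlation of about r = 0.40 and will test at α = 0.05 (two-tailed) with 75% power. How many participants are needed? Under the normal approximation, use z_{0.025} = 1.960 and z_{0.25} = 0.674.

Fisher's z: C = ½·ln((1+r)/(1−r)) = ½·ln(2.3333) = 0.4236.
n = ((z_{α/2} + z_β)/C)² + 3.
(1.960 + 0.674) / 0.4236 = 2.634 / 0.4236 = 6.218.
n = 6.218² + 3 = 38.67 + 3 = 41.7.
Round up.

n = 42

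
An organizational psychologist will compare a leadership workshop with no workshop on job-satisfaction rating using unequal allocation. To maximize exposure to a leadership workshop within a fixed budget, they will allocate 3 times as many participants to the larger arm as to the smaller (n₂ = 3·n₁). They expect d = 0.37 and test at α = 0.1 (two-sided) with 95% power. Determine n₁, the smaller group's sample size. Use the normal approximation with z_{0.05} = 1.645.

With allocation ratio k = n₂/n₁ = 3, Var(x̄₁−x̄₂) = σ²(1/n₁ + 1/(k·n₁)) = σ²·(k+1)/(k·n₁).
So n₁ = (1 + 1/k)·((z_{α/2} + z_β)/d)² = 1.333 × (3.290/0.37)².
n₁ = 1.333 × 79.07 = 105.4.
Round up: n₁ = 106, giving n₂ = 3 × 106 = 318.

n₁ = 106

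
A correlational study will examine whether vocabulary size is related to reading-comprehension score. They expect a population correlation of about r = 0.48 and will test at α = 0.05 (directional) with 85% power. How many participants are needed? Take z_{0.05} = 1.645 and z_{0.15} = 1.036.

n = 30

Fisher's z: C = ½·ln((1+r)/(1−r)) = ½·ln(2.8462) = 0.5230.
n = ((z_{α} + z_β)/C)² + 3.
(1.645 + 1.036) / 0.5230 = 2.681 / 0.5230 = 5.126.
n = 5.126² + 3 = 26.28 + 3 = 29.3.
Round up.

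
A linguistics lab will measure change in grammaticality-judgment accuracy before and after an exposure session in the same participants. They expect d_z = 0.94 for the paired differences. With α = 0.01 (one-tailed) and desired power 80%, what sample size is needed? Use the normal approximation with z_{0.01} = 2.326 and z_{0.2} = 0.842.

For a paired (one-sample on differences) test: n = ((z_{α} + z_β) / d)².
z_{α} + z_β = 2.326 + 0.842 = 3.168.
n = (3.168 / 0.94)² = 3.370² = 11.36.
Round up.

n = 12 pairs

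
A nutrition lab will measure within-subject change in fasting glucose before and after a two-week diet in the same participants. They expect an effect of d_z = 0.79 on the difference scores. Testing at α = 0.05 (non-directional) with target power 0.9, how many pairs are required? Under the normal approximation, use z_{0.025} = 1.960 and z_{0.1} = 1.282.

For a paired (one-sample on differences) test: n = ((z_{α/2} + z_β) / d)².
z_{α/2} + z_β = 1.960 + 1.282 = 3.242.
n = (3.242 / 0.79)² = 4.104² = 16.84.
Round up.

n = 17 pairs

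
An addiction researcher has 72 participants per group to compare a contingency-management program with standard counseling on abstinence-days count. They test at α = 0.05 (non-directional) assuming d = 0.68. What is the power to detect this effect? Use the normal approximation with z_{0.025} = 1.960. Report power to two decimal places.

For two equal groups, power = Φ(d·√(n/2) − z_{α/2}).
d·√(n/2) = 0.68 × √(72/2) = 0.68 × 6.000 = 4.080.
z_β = 4.080 − 1.960 = 2.120.
Power = Φ(2.120) = 0.983.

power ≈ 0.98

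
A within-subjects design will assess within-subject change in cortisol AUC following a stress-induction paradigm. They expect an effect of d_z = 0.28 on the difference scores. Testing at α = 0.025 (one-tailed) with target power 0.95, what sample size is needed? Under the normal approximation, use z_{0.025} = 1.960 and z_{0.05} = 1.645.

n = 166 pairs

For a paired (one-sample on differences) test: n = ((z_{α} + z_β) / d)².
z_{α} + z_β = 1.960 + 1.645 = 3.605.
n = (3.605 / 0.28)² = 12.875² = 165.77.
Round up.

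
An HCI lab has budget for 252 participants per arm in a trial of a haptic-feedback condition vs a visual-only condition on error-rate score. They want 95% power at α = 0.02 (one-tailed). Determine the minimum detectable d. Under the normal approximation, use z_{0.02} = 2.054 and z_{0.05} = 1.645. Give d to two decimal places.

For two independent groups of n = 252 each: d_min = (z_{α} + z_β)·√(2/n).
z-sum = 2.054 + 1.645 = 3.699.
d_min = 3.699 × √(2/252) = 3.699 × 0.0891 = 0.330.

d_min ≈ 0.33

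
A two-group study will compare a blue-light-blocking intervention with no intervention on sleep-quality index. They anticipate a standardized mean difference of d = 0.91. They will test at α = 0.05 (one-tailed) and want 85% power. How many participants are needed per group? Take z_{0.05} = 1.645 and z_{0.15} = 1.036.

For two independent groups with equal n: n = 2·((z_{α} + z_β) / d)².
z_{α} + z_β = 1.645 + 1.036 = 2.681.
n = 2 × (2.681 / 0.91)² = 2 × 2.946² = 2 × 8.68 = 17.4.
Round up to the next whole participant.

n = 18 per group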